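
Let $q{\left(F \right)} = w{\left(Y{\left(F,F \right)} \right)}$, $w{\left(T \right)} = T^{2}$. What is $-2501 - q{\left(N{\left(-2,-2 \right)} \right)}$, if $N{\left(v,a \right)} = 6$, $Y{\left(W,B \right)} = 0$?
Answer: $-2501$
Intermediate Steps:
$q{\left(F \right)} = 0$ ($q{\left(F \right)} = 0^{2} = 0$)
$-2501 - q{\left(N{\left(-2,-2 \right)} \right)} = -2501 - 0 = -2501 + 0 = -2501$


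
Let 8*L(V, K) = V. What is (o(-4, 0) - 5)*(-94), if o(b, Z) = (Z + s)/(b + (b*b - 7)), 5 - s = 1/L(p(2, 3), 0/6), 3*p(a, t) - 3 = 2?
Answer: 11656/25 ≈ 466.24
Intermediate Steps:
p(a, t) = 5/3 (p(a, t) = 1 + (⅓)*2 = 1 + ⅔ = 5/3)
L(V, K) = V/8
s = ⅕ (s = 5 - 1/((⅛)*(5/3)) = 5 - 1/5/24 = 5 - 1*24/5 = 5 - 24/5 = ⅕ ≈ 0.20000)
o(b, Z) = (⅕ + Z)/(-7 + b + b²) (o(b, Z) = (Z + ⅕)/(b + (b*b - 7)) = (⅕ + Z)/(b + (b² - 7)) = (⅕ + Z)/(b + (-7 + b²)) = (⅕ + Z)/(-7 + b + b²))
(o(-4, 0) - 5)*(-94) = ((⅕ + 0)/(-7 - 4 + (-4)²) - 5)*(-94) = ((⅕)/(-7 - 4 + 16) - 5)*(-94) = ((⅕)/5 - 5)*(-94) = ((⅕)*(⅕) - 5)*(-94) = (1/25 - 5)*(-94) = -124/25*(-94) = 11656/25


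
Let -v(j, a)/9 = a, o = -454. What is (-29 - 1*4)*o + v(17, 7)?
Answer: 14919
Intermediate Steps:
v(j, a) = -9*a
(-29 - 1*4)*o + v(17, 7) = (-29 - 1*4)*(-454) - 9*7 = (-29 - 4)*(-454) - 63 = -33*(-454) - 63 = 14982 - 63 = 14919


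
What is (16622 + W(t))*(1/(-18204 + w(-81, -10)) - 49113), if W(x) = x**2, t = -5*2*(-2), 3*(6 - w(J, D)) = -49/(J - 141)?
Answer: -10132268633533314/12119917 ≈ -8.3600e+8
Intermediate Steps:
w(J, D) = 6 + 49/(3*(-141 + J)) (w(J, D) = 6 - (-49)/(3*(J - 141)) = 6 - (-49)/(3*(-141 + J)) = 6 + 49/(3*(-141 + J)))
t = 20 (t = -10*(-2) = 20)
(16622 + W(t))*(1/(-18204 + w(-81, -10)) - 49113) = (16622 + 20**2)*(1/(-18204 + (-2489 + 18*(-81))/(3*(-141 - 81))) - 49113) = (16622 + 400)*(1/(-18204 + (1/3)*(-2489 - 1458)/(-222)) - 49113) = 17022*(1/(-18204 + (1/3)*(-1/222)*(-3947)) - 49113) = 17022*(1/(-18204 + 3947/666) - 49113) = 17022*(1/(-12119917/666) - 49113) = 17022*(-666/12119917 - 49113) = 17022*(-595245484287/12119917) = -10132268633533314/12119917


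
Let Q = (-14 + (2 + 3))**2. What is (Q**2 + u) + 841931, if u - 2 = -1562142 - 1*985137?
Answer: -1698785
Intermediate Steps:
u = -2547277 (u = 2 + (-1562142 - 1*985137) = 2 + (-1562142 - 985137) = 2 - 2547279 = -2547277)
Q = 81 (Q = (-14 + 5)**2 = (-9)**2 = 81)
(Q**2 + u) + 841931 = (81**2 - 2547277) + 841931 = (6561 - 2547277) + 841931 = -2540716 + 841931 = -1698785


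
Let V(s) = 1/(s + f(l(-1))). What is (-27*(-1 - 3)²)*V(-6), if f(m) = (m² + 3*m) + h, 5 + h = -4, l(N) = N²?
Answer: 432/11 ≈ 39.273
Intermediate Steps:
h = -9 (h = -5 - 4 = -9)
f(m) = -9 + m² + 3*m (f(m) = (m² + 3*m) - 9 = -9 + m² + 3*m)
V(s) = 1/(-5 + s) (V(s) = 1/(s + (-9 + ((-1)²)² + 3*(-1)²)) = 1/(s + (-9 + 1² + 3*1)) = 1/(s + (-9 + 1 + 3)) = 1/(s - 5) = 1/(-5 + s))
(-27*(-1 - 3)²)*V(-6) = (-27*(-1 - 3)²)/(-5 - 6) = -27*(-4)²/(-11) = -27*16*(-1/11) = -432*(-1/11) = 432/11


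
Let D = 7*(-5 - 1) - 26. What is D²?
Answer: 4624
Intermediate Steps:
D = -68 (D = 7*(-6) - 26 = -42 - 26 = -68)
D² = (-68)² = 4624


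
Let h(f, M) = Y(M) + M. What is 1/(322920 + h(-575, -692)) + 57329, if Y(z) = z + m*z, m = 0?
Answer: 18433337345/321536 ≈ 57329.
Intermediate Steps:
Y(z) = z (Y(z) = z + 0*z = z + 0 = z)
h(f, M) = 2*M (h(f, M) = M + M = 2*M)
1/(322920 + h(-575, -692)) + 57329 = 1/(322920 + 2*(-692)) + 57329 = 1/(322920 - 1384) + 57329 = 1/321536 + 57329 = 18433337345/321536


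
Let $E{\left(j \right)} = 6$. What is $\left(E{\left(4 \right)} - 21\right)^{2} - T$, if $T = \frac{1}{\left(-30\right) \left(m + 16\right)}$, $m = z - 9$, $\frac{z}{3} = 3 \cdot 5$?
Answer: $\frac{351001}{1560} \approx 225.0$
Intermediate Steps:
$z = 45$ ($z = 3 \cdot 3 \cdot 5 = 3 \cdot 15 = 45$)
$m = 36$ ($m = 45 - 9 = 36$)
$T = - \frac{1}{1560}$ ($T = \frac{1}{\left(-30\right) \left(36 + 16\right)} = \frac{1}{\left(-30\right) 52} = \frac{1}{-1560} = - \frac{1}{1560} \approx -0.00064103$)
$\left(E{\left(4 \right)} - 21\right)^{2} - T = \left(6 - 21\right)^{2} - - \frac{1}{1560} = \left(-15\right)^{2} + \frac{1}{1560} = 225 + \frac{1}{1560} = \frac{351001}{1560}$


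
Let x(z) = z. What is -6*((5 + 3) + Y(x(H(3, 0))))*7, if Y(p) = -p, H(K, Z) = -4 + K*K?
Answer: -126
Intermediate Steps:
H(K, Z) = -4 + K**2
-6*((5 + 3) + Y(x(H(3, 0))))*7 = -6*((5 + 3) - (-4 + 3**2))*7 = -6*(8 - (-4 + 9))*7 = -6*(8 - 1*5)*7 = -6*(8 - 5)*7 = -6*3*7 = -18*7 = -126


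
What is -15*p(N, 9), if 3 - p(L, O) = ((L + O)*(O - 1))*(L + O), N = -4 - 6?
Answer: 75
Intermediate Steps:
N = -10
p(L, O) = 3 - (L + O)²*(-1 + O) (p(L, O) = 3 - (L + O)*(O - 1)*(L + O) = 3 - (L + O)*(-1 + O)*(L + O) = 3 - (-1 + O)*(L + O)*(L + O) = 3 - (L + O)²*(-1 + O))
-15*p(N, 9) = -15*(3 + (-10 + 9)² - 1*9*(-10 + 9)²) = -15*(3 + (-1)² - 1*9*(-1)²) = -15*(3 + 1 - 1*9*1) = -15*(3 + 1 - 9) = -15*(-5) = 75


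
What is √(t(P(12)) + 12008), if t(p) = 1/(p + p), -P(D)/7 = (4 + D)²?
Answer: √602513394/224 ≈ 109.58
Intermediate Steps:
P(D) = -7*(4 + D)²
t(p) = 1/(2*p)
√(t(P(12)) + 12008) = √(1/(2*((-7*(4 + 12)²))) + 12008) = √(1/(2*((-7*16²))) + 12008) = √(1/(2*((-7*256))) + 12008) = √((½)/(-1792) + 12008) = √((½)*(-1/1792) + 12008) = √(-1/3584 + 12008) = √(43036671/3584) = √602513394/224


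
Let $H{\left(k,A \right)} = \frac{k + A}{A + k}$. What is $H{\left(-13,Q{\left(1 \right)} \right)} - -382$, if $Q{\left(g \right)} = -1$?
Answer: $383$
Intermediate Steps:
$H{\left(k,A \right)} = 1$ ($H{\left(k,A \right)} = \frac{A + k}{A + k} = 1$)
$H{\left(-13,Q{\left(1 \right)} \right)} - -382 = 1 - -382 = 1 + 382 = 383$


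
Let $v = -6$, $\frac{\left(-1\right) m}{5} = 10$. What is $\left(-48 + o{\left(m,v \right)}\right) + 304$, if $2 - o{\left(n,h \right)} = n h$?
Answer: $-42$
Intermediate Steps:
$m = -50$ ($m = \left(-5\right) 10 = -50$)
$o{\left(n,h \right)} = 2 - h n$ ($o{\left(n,h \right)} = 2 - n h = 2 - h n$)
$\left(-48 + o{\left(m,v \right)}\right) + 304 = \left(-48 + \left(2 - \left(-6\right) \left(-50\right)\right)\right) + 304 = \left(-48 + \left(2 - 300\right)\right) + 304 = \left(-48 - 298\right) + 304 = -346 + 304 = -42$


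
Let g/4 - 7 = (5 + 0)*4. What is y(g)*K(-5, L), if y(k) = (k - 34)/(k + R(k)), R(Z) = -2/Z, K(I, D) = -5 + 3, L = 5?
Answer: -7992/5831 ≈ -1.3706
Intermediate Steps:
g = 108 (g = 28 + 4*((5 + 0)*4) = 28 + 4*(5*4) = 28 + 4*20 = 28 + 80 = 108)
K(I, D) = -2
y(k) = (-34 + k)/(k - 2/k) (y(k) = (k - 34)/(k - 2/k) = (-34 + k)/(k - 2/k))
y(g)*K(-5, L) = (108*(-34 + 108)/(-2 + 108²))*(-2) = (108*74/(-2 + 11664))*(-2) = (108*74/11662)*(-2) = (108*(1/11662)*74)*(-2) = (3996/5831)*(-2) = -7992/5831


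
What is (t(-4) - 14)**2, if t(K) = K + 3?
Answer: 225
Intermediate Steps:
t(K) = 3 + K
(t(-4) - 14)**2 = ((3 - 4) - 14)**2 = (-1 - 14)**2 = (-15)**2 = 225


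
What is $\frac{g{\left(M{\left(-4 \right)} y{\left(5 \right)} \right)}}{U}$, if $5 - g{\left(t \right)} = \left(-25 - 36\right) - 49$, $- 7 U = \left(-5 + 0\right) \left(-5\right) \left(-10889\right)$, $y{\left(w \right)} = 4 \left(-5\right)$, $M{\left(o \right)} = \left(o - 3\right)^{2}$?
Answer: $\frac{161}{54445} \approx 0.0029571$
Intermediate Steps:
$M{\left(o \right)} = \left(-3 + o\right)^{2}$
$y{\left(w \right)} = -20$
$U = \frac{272225}{7}$ ($U = - \frac{\left(-5 + 0\right) \left(-5\right) \left(-10889\right)}{7} = - \frac{\left(-5\right) \left(-5\right) \left(-10889\right)}{7} = - \frac{25 \left(-10889\right)}{7} = \left(- \frac{1}{7}\right) \left(-272225\right) = \frac{272225}{7} \approx 38889.0$)
$g{\left(t \right)} = 115$ ($g{\left(t \right)} = 5 - \left(\left(-25 - 36\right) - 49\right) = 5 - \left(-61 - 49\right) = 5 - -110 = 5 + 110 = 115$)
$\frac{g{\left(M{\left(-4 \right)} y{\left(5 \right)} \right)}}{U} = \frac{115}{\frac{272225}{7}} = 115 \cdot \frac{7}{272225} = \frac{161}{54445}$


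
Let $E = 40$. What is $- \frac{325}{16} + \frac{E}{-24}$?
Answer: $- \frac{1055}{48} \approx -21.979$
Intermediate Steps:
$- \frac{325}{16} + \frac{E}{-24} = - \frac{325}{16} + \frac{40}{-24} = \left(-325\right) \frac{1}{16} + 40 \left(- \frac{1}{24}\right) = - \frac{325}{16} - \frac{5}{3} = - \frac{1055}{48}$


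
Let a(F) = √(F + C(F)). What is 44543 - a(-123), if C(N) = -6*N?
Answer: 44543 - √615 ≈ 44518.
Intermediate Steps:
a(F) = √5*√(-F) (a(F) = √(F - 6*F) = √(-5*F) = √5*√(-F))
44543 - a(-123) = 44543 - √5*√(-1*(-123)) = 44543 - √5*√123 = 44543 - √615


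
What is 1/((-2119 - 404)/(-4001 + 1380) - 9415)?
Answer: -2621/24674192 ≈ -0.00010622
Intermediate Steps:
1/((-2119 - 404)/(-4001 + 1380) - 9415) = 1/(-2523/(-2621) - 9415) = 1/(-2523*(-1/2621) - 9415) = 1/(2523/2621 - 9415) = 1/(-24674192/2621) = -2621/24674192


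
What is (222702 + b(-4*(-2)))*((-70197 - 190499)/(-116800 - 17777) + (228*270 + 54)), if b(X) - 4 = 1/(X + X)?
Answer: 14773586100745139/1076616 ≈ 1.3722e+10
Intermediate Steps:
b(X) = 4 + 1/(2*X) (b(X) = 4 + 1/(X + X) = 4 + 1/(2*X))
(222702 + b(-4*(-2)))*((-70197 - 190499)/(-116800 - 17777) + (228*270 + 54)) = (222702 + (4 + 1/(2*((-4*(-2))))))*((-70197 - 190499)/(-116800 - 17777) + (228*270 + 54)) = (222702 + (4 + (½)/8))*(-260696/(-134577) + (61560 + 54)) = (222702 + (4 + (½)*(⅛)))*(-260696*(-1/134577) + 61614) = (222702 + (4 + 1/16))*(260696/134577 + 61614) = (222702 + 65/16)*(8292087974/134577) = (3563297/16)*(8292087974/134577) = 14773586100745139/1076616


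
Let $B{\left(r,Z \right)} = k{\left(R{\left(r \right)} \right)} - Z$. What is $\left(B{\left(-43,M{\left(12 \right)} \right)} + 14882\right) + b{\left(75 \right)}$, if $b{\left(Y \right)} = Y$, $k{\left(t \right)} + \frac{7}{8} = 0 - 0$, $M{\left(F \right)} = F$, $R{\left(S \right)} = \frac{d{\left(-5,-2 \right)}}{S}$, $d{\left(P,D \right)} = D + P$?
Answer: $\frac{119553}{8} \approx 14944.0$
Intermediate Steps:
$R{\left(S \right)} = - \frac{7}{S}$ ($R{\left(S \right)} = \frac{-2 - 5}{S} = - \frac{7}{S}$)
$k{\left(t \right)} = - \frac{7}{8}$ ($k{\left(t \right)} = - \frac{7}{8} + \left(0 - 0\right) = - \frac{7}{8} + \left(0 + 0\right) = - \frac{7}{8} + 0 = - \frac{7}{8}$)
$B{\left(r,Z \right)} = - \frac{7}{8} - Z$
$\left(B{\left(-43,M{\left(12 \right)} \right)} + 14882\right) + b{\left(75 \right)} = \left(\left(- \frac{7}{8} - 12\right) + 14882\right) + 75 = \left(- \frac{103}{8} + 14882\right) + 75 = \frac{118953}{8} + 75 = \frac{119553}{8}$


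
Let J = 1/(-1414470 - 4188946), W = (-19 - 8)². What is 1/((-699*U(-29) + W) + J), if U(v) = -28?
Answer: 5603416/113754948215 ≈ 4.9259e-5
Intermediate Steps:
W = 729 (W = (-27)² = 729)
J = -1/5603416 (J = 1/(-5603416) = -1/5603416 ≈ -1.7846e-7)
1/((-699*U(-29) + W) + J) = 1/((-699*(-28) + 729) - 1/5603416) = 1/((19572 + 729) - 1/5603416) = 1/(20301 - 1/5603416) = 1/(113754948215/5603416) = 5603416/113754948215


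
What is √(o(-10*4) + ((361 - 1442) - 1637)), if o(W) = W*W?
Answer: I*√1118 ≈ 33.437*I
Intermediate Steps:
o(W) = W²
√(o(-10*4) + ((361 - 1442) - 1637)) = √((-10*4)² + ((361 - 1442) - 1637)) = √((-40)² + (-1081 - 1637)) = √(1600 - 2718) = √(-1118) = I*√1118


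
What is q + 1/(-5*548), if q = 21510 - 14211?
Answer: 19999259/2740 ≈ 7299.0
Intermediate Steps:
q = 7299
q + 1/(-5*548) = 7299 + 1/(-5*548) = 7299 + 1/(-2740) = 7299 - 1/2740 = 19999259/2740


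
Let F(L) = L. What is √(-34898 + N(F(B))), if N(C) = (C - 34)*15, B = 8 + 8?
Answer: 4*I*√2198 ≈ 187.53*I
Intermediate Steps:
B = 16
N(C) = -510 + 15*C (N(C) = (-34 + C)*15 = -510 + 15*C)
√(-34898 + N(F(B))) = √(-34898 + (-510 + 15*16)) = √(-34898 + (-510 + 240)) = √(-34898 - 270) = √(-35168) = 4*I*√2198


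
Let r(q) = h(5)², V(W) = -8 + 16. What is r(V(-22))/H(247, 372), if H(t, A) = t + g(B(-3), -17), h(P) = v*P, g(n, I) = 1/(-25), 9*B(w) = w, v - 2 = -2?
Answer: 0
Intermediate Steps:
v = 0 (v = 2 - 2 = 0)
B(w) = w/9
g(n, I) = -1/25
h(P) = 0 (h(P) = 0*P = 0)
V(W) = 8
H(t, A) = -1/25 + t (H(t, A) = t - 1/25 = -1/25 + t)
r(q) = 0 (r(q) = 0² = 0)
r(V(-22))/H(247, 372) = 0/(-1/25 + 247) = 0/(6174/25) = 0*(25/6174) = 0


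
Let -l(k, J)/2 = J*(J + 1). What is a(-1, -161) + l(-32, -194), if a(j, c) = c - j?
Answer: -75044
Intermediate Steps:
l(k, J) = -2*J*(1 + J) (l(k, J) = -2*J*(J + 1) = -2*J*(1 + J))
a(-1, -161) + l(-32, -194) = (-161 - 1*(-1)) - 2*(-194)*(1 - 194) = (-161 + 1) - 2*(-194)*(-193) = -160 - 74884 = -75044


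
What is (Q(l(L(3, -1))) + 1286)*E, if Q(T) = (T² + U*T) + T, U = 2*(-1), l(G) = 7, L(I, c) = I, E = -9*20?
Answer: -239040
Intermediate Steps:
E = -180
U = -2
Q(T) = T² - T (Q(T) = (T² - 2*T) + T = T² - T)
(Q(l(L(3, -1))) + 1286)*E = (7*(-1 + 7) + 1286)*(-180) = (7*6 + 1286)*(-180) = (42 + 1286)*(-180) = 1328*(-180) = -239040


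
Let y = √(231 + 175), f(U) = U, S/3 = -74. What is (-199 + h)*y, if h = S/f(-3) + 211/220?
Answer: -27289*√406/220 ≈ -2499.4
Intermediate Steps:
S = -222 (S = 3*(-74) = -222)
y = √406 ≈ 20.149
h = 16491/220 (h = -222/(-3) + 211/220 = -222*(-⅓) + 211*(1/220) = 74 + 211/220 = 16491/220 ≈ 74.959)
(-199 + h)*y = (-199 + 16491/220)*√406 = -27289*√406/220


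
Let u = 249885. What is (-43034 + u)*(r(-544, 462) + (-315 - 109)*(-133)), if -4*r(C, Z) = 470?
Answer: 23280873199/2 ≈ 1.1640e+10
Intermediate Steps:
r(C, Z) = -235/2 (r(C, Z) = -1/4*470 = -235/2)
(-43034 + u)*(r(-544, 462) + (-315 - 109)*(-133)) = (-43034 + 249885)*(-235/2 + (-315 - 109)*(-133)) = 206851*(-235/2 - 424*(-133)) = 206851*(-235/2 + 56392) = 206851*(112549/2) = 23280873199/2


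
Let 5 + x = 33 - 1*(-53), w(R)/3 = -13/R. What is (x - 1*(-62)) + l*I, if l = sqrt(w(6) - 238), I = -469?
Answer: 143 - 469*I*sqrt(978)/2 ≈ 143.0 - 7333.5*I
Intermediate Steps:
w(R) = -39/R (w(R) = 3*(-13/R) = -39/R)
x = 81 (x = -5 + (33 - 1*(-53)) = -5 + (33 + 53) = -5 + 86 = 81)
l = I*sqrt(978)/2 (l = sqrt(-39/6 - 238) = sqrt(-39*1/6 - 238) = sqrt(-13/2 - 238) = sqrt(-489/2) = I*sqrt(978)/2 ≈ 15.636*I)
(x - 1*(-62)) + l*I = (81 - 1*(-62)) + (I*sqrt(978)/2)*(-469) = (81 + 62) - 469*I*sqrt(978)/2 = 143 - 469*I*sqrt(978)/2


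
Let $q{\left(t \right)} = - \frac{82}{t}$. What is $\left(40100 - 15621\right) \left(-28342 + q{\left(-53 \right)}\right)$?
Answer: $- \frac{36768535076}{53} \approx -6.9375 \cdot 10^{8}$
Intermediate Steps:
$\left(40100 - 15621\right) \left(-28342 + q{\left(-53 \right)}\right) = \left(40100 - 15621\right) \left(-28342 - \frac{82}{-53}\right) = 24479 \left(-28342 - - \frac{82}{53}\right) = 24479 \left(-28342 + \frac{82}{53}\right) = 24479 \left(- \frac{1502044}{53}\right) = - \frac{36768535076}{53}$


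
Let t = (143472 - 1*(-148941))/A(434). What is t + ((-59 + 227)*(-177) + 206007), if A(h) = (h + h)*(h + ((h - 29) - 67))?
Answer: 118118784429/670096 ≈ 1.7627e+5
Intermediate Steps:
A(h) = 2*h*(-96 + 2*h) (A(h) = (2*h)*(h + ((-29 + h) - 67)) = (2*h)*(h + (-96 + h)) = (2*h)*(-96 + 2*h) = 2*h*(-96 + 2*h))
t = 292413/670096 (t = (143472 - 1*(-148941))/((4*434*(-48 + 434))) = (143472 + 148941)/((4*434*386)) = 292413/670096 ≈ 0.43637)
t + ((-59 + 227)*(-177) + 206007) = 292413/670096 + ((-59 + 227)*(-177) + 206007) = 292413/670096 + (168*(-177) + 206007) = 292413/670096 + (-29736 + 206007) = 292413/670096 + 176271 = 118118784429/670096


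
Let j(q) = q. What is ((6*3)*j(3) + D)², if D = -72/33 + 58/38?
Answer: 124300201/43681 ≈ 2845.6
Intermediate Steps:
D = -137/209 (D = -72*1/33 + 58*(1/38) = -24/11 + 29/19 = -137/209 ≈ -0.65550)
((6*3)*j(3) + D)² = ((6*3)*3 - 137/209)² = (18*3 - 137/209)² = (54 - 137/209)² = (11149/209)² = 124300201/43681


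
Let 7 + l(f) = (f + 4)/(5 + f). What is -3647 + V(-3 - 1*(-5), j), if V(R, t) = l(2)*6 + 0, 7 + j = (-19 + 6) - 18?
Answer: -25787/7 ≈ -3683.9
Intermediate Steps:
l(f) = -7 + (4 + f)/(5 + f) (l(f) = -7 + (f + 4)/(5 + f) = -7 + (4 + f)/(5 + f))
j = -38 (j = -7 + ((-19 + 6) - 18) = -7 + (-13 - 18) = -7 - 31 = -38)
V(R, t) = -258/7 (V(R, t) = ((-31 - 6*2)/(5 + 2))*6 + 0 = ((-31 - 12)/7)*6 + 0 = ((1/7)*(-43))*6 + 0 = -43/7*6 + 0 = -258/7 + 0 = -258/7)
-3647 + V(-3 - 1*(-5), j) = -3647 - 258/7 = -25787/7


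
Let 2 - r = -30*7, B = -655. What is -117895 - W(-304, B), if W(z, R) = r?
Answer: -118107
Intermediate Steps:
r = 212 (r = 2 - (-30)*7 = 2 - 1*(-210) = 2 + 210 = 212)
W(z, R) = 212
-117895 - W(-304, B) = -117895 - 1*212 = -117895 - 212 = -118107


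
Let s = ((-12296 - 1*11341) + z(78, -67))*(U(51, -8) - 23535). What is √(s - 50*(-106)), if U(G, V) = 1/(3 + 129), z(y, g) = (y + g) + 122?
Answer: 4*√37650253047/33 ≈ 23520.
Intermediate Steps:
z(y, g) = 122 + g + y (z(y, g) = (g + y) + 122 = 122 + g + y)
U(G, V) = 1/132
s = 18254493244/33 (s = ((-12296 - 1*11341) + (122 - 67 + 78))*(1/132 - 23535) = ((-12296 - 11341) + 133)*(-3106619/132) = (-23637 + 133)*(-3106619/132) = -23504*(-3106619/132) = 18254493244/33 ≈ 5.5317e+8)
√(s - 50*(-106)) = √(18254493244/33 - 50*(-106)) = √(18254493244/33 + 5300) = √(18254668144/33) = 4*√37650253047/33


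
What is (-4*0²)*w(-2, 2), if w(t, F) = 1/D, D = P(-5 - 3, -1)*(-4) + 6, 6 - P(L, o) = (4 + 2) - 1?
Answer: 0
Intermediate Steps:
P(L, o) = 1 (P(L, o) = 6 - ((4 + 2) - 1) = 6 - (6 - 1) = 6 - 1*5 = 6 - 5 = 1)
D = 2 (D = 1*(-4) + 6 = -4 + 6 = 2)
w(t, F) = ½ (w(t, F) = 1/2 = ½)
(-4*0²)*w(-2, 2) = -4*0²*(½) = -4*0*(½) = 0*(½) = 0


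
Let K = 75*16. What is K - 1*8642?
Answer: -7442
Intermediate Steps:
K = 1200
K - 1*8642 = 1200 - 1*8642 = 1200 - 8642 = -7442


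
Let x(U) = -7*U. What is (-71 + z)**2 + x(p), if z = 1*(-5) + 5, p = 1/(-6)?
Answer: 30253/6 ≈ 5042.2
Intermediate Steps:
p = -1/6 ≈ -0.16667
z = 0 (z = -5 + 5 = 0)
(-71 + z)**2 + x(p) = (-71 + 0)**2 - 7*(-1/6) = (-71)**2 + 7/6 = 5041 + 7/6 = 30253/6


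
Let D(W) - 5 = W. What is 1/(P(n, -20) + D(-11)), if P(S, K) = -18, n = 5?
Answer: -1/24 ≈ -0.041667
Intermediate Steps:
D(W) = 5 + W
1/(P(n, -20) + D(-11)) = 1/(-18 + (5 - 11)) = 1/(-18 - 6) = 1/(-24) = -1/24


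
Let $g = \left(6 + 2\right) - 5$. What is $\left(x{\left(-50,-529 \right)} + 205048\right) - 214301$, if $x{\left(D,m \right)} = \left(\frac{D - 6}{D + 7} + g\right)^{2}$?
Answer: $- \frac{17074572}{1849} \approx -9234.5$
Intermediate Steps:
$g = 3$ ($g = 8 - 5 = 3$)
$x{\left(D,m \right)} = \left(3 + \frac{-6 + D}{7 + D}\right)^{2}$ ($x{\left(D,m \right)} = \left(\frac{D - 6}{D + 7} + 3\right)^{2} = \left(\frac{-6 + D}{7 + D} + 3\right)^{2} = \left(3 + \frac{-6 + D}{7 + D}\right)^{2}$)
$\left(x{\left(-50,-529 \right)} + 205048\right) - 214301 = \left(\frac{\left(15 + 4 \left(-50\right)\right)^{2}}{\left(7 - 50\right)^{2}} + 205048\right) - 214301 = \left(\frac{\left(15 - 200\right)^{2}}{1849} + 205048\right) - 214301 = \left(\frac{\left(-185\right)^{2}}{1849} + 205048\right) - 214301 = \left(\frac{1}{1849} \cdot 34225 + 205048\right) - 214301 = \left(\frac{34225}{1849} + 205048\right) - 214301 = \frac{379167977}{1849} - 214301 = - \frac{17074572}{1849}$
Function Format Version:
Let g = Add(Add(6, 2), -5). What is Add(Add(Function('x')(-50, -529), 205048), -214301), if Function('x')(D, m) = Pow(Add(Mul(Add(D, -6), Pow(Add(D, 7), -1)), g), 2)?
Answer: Rational(-17074572, 1849) ≈ -9234.5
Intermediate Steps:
g = 3 (g = Add(8, -5) = 3)
Function('x')(D, m) = Pow(Add(3, Mul(Pow(Add(7, D), -1), Add(-6, D))), 2) (Function('x')(D, m) = Pow(Add(Mul(Add(D, -6), Pow(Add(D, 7), -1)), 3), 2) = Pow(Add(Mul(Add(-6, D), Pow(Add(7, D), -1)), 3), 2) = Pow(Add(Mul(Pow(Add(7, D), -1), Add(-6, D)), 3), 2) = Pow(Add(3, Mul(Pow(Add(7, D), -1), Add(-6, D))), 2))
Add(Add(Function('x')(-50, -529), 205048), -214301) = Add(Add(Mul(Pow(Add(7, -50), -2), Pow(Add(15, Mul(4, -50)), 2)), 205048), -214301) = Add(Add(Mul(Pow(-43, -2), Pow(Add(15, -200), 2)), 205048), -214301) = Add(Add(Mul(Rational(1, 1849), Pow(-185, 2)), 205048), -214301) = Add(Add(Mul(Rational(1, 1849), 34225), 205048), -214301) = Add(Add(Rational(34225, 1849), 205048), -214301) = Add(Rational(379167977, 1849), -214301) = Rational(-17074572, 1849)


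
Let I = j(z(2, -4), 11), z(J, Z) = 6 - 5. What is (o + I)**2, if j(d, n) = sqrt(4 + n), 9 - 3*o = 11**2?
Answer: 12679/9 - 224*sqrt(15)/3 ≈ 1119.6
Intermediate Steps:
o = -112/3 (o = 3 - 1/3*11**2 = 3 - 1/3*121 = 3 - 121/3 = -112/3 ≈ -37.333)
z(J, Z) = 1
I = sqrt(15) (I = sqrt(4 + 11) = sqrt(15) ≈ 3.8730)
(o + I)**2 = (-112/3 + sqrt(15))**2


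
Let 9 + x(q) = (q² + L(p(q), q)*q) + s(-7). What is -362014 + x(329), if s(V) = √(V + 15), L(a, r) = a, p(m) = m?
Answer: -145541 + 2*√2 ≈ -1.4554e+5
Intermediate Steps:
s(V) = √(15 + V)
x(q) = -9 + 2*√2 + 2*q² (x(q) = -9 + ((q² + q*q) + √(15 - 7)) = -9 + ((q² + q²) + √8) = -9 + (2*q² + 2*√2) = -9 + (2*√2 + 2*q²) = -9 + 2*√2 + 2*q²)
-362014 + x(329) = -362014 + (-9 + 2*√2 + 2*329²) = -362014 + (-9 + 2*√2 + 2*108241) = -362014 + (-9 + 2*√2 + 216482) = -362014 + (216473 + 2*√2) = -145541 + 2*√2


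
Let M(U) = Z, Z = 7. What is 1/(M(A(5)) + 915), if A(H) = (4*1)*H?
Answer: 1/922 ≈ 0.0010846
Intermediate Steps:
A(H) = 4*H
M(U) = 7
1/(M(A(5)) + 915) = 1/(7 + 915) = 1/922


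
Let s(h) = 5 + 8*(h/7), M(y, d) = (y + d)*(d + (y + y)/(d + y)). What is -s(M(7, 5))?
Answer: -627/7 ≈ -89.571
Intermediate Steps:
M(y, d) = (d + y)*(d + 2*y/(d + y)) (M(y, d) = (d + y)*(d + (2*y)/(d + y)) = (d + y)*(d + 2*y/(d + y)))
s(h) = 5 + 8*h/7 (s(h) = 5 + 8*(h*(⅐)) = 5 + 8*(h/7) = 5 + 8*h/7)
-s(M(7, 5)) = -(5 + 8*(5² + 2*7 + 5*7)/7) = -(5 + 8*(25 + 14 + 35)/7) = -(5 + (8/7)*74) = -(5 + 592/7) = -1*627/7 = -627/7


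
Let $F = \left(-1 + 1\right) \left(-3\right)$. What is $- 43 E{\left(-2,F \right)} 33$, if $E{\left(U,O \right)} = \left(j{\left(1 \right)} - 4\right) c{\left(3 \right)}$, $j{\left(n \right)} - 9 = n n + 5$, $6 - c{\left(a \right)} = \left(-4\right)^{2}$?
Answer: $156090$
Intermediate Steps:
$F = 0$ ($F = 0 \left(-3\right) = 0$)
$c{\left(a \right)} = -10$ ($c{\left(a \right)} = 6 - \left(-4\right)^{2} = 6 - 16 = -10$)
$j{\left(n \right)} = 14 + n^{2}$ ($j{\left(n \right)} = 9 + \left(n n + 5\right) = 9 + \left(n^{2} + 5\right) = 9 + \left(5 + n^{2}\right) = 14 + n^{2}$)
$E{\left(U,O \right)} = -110$ ($E{\left(U,O \right)} = \left(\left(14 + 1^{2}\right) - 4\right) \left(-10\right) = \left(\left(14 + 1\right) - 4\right) \left(-10\right) = \left(15 - 4\right) \left(-10\right) = 11 \left(-10\right) = -110$)
$- 43 E{\left(-2,F \right)} 33 = \left(-43\right) \left(-110\right) 33 = 4730 \cdot 33 = 156090$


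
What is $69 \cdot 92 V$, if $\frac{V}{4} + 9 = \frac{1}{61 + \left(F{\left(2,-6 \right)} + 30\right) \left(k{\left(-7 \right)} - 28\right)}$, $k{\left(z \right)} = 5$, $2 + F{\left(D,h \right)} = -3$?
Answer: $- \frac{58744392}{257} \approx -2.2858 \cdot 10^{5}$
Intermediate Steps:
$F{\left(D,h \right)} = -5$ ($F{\left(D,h \right)} = -2 - 3 = -5$)
$V = - \frac{9254}{257}$ ($V = -36 + \frac{4}{61 + \left(-5 + 30\right) \left(5 - 28\right)} = -36 + \frac{4}{61 + 25 \left(-23\right)} = -36 + \frac{4}{61 - 575} = -36 + \frac{4}{-514} = -36 + 4 \left(- \frac{1}{514}\right) = -36 - \frac{2}{257} = - \frac{9254}{257} \approx -36.008$)
$69 \cdot 92 V = 69 \cdot 92 \left(- \frac{9254}{257}\right) = 6348 \left(- \frac{9254}{257}\right) = - \frac{58744392}{257}$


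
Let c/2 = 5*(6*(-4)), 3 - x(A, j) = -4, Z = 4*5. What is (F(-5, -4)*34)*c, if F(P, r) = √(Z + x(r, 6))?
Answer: -24480*√3 ≈ -42401.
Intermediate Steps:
Z = 20
x(A, j) = 7 (x(A, j) = 3 - 1*(-4) = 3 + 4 = 7)
c = -240 (c = 2*(5*(6*(-4))) = 2*(5*(-24)) = 2*(-120) = -240)
F(P, r) = 3*√3 (F(P, r) = √(20 + 7) = √27 = 3*√3)
(F(-5, -4)*34)*c = ((3*√3)*34)*(-240) = (102*√3)*(-240) = -24480*√3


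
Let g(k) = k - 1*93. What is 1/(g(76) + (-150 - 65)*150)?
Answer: -1/32267 ≈ -3.0991e-5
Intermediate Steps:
g(k) = -93 + k (g(k) = k - 93 = -93 + k)
1/(g(76) + (-150 - 65)*150) = 1/((-93 + 76) + (-150 - 65)*150) = 1/(-17 - 215*150) = 1/(-17 - 32250) = 1/(-32267) = -1/32267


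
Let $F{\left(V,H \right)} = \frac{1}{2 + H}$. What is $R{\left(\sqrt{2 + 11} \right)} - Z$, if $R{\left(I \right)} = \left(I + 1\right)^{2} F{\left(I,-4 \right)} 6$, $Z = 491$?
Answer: $-533 - 6 \sqrt{13} \approx -554.63$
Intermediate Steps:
$R{\left(I \right)} = - 3 \left(1 + I\right)^{2}$ ($R{\left(I \right)} = \frac{\left(I + 1\right)^{2}}{2 - 4} \cdot 6 = \frac{\left(1 + I\right)^{2}}{-2} \cdot 6 = \left(1 + I\right)^{2} \left(- \frac{1}{2}\right) 6 = - \frac{\left(1 + I\right)^{2}}{2} \cdot 6 = - 3 \left(1 + I\right)^{2}$)
$R{\left(\sqrt{2 + 11} \right)} - Z = - 3 \left(1 + \sqrt{2 + 11}\right)^{2} - 491 = - 3 \left(1 + \sqrt{13}\right)^{2} - 491 = -491 - 3 \left(1 + \sqrt{13}\right)^{2}$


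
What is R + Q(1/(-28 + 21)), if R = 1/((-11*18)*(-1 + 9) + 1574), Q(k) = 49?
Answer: 489/10 ≈ 48.900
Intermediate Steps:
R = -1/10 (R = 1/(-198*8 + 1574) = 1/(-1584 + 1574) = 1/(-10) = -1/10 ≈ -0.10000)
R + Q(1/(-28 + 21)) = -1/10 + 49 = 489/10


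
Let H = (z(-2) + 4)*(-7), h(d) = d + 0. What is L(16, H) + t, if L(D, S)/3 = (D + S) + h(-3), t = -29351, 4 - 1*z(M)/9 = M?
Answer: -30530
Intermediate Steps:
z(M) = 36 - 9*M
h(d) = d
H = -406 (H = ((36 - 9*(-2)) + 4)*(-7) = ((36 + 18) + 4)*(-7) = (54 + 4)*(-7) = 58*(-7) = -406)
L(D, S) = -9 + 3*D + 3*S (L(D, S) = 3*((D + S) - 3) = 3*(-3 + D + S) = -9 + 3*D + 3*S)
L(16, H) + t = (-9 + 3*16 + 3*(-406)) - 29351 = (-9 + 48 - 1218) - 29351 = -1179 - 29351 = -30530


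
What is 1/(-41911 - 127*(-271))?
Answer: -1/7494 ≈ -0.00013344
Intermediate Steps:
1/(-41911 - 127*(-271)) = 1/(-41911 + 34417) = 1/(-7494) = -1/7494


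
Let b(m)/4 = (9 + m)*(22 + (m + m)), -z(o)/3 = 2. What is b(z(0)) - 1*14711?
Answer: -14591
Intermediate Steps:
z(o) = -6 (z(o) = -3*2 = -6)
b(m) = 4*(9 + m)*(22 + 2*m) (b(m) = 4*((9 + m)*(22 + (m + m))) = 4*((9 + m)*(22 + 2*m)) = 4*(9 + m)*(22 + 2*m))
b(z(0)) - 1*14711 = (792 + 8*(-6)**2 + 160*(-6)) - 1*14711 = (792 + 8*36 - 960) - 14711 = (792 + 288 - 960) - 14711 = 120 - 14711 = -14591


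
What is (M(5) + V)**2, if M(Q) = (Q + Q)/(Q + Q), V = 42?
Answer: 1849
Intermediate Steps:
M(Q) = 1 (M(Q) = (2*Q)/((2*Q)) = (2*Q)*(1/(2*Q)) = 1)
(M(5) + V)**2 = (1 + 42)**2 = 43**2 = 1849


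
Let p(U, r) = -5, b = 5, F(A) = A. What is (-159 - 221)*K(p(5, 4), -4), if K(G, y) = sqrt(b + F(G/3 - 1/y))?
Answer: -190*sqrt(129)/3 ≈ -719.33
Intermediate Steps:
K(G, y) = sqrt(5 - 1/y + G/3) (K(G, y) = sqrt(5 + (G/3 - 1/y)) = sqrt(5 + (-1/y + G/3)) = sqrt(5 - 1/y + G/3))
(-159 - 221)*K(p(5, 4), -4) = (-159 - 221)*(sqrt(45 - 9/(-4) + 3*(-5))/3) = -380*sqrt(45 - 9*(-1/4) - 15)/3 = -380*sqrt(45 + 9/4 - 15)/3 = -380*sqrt(129/4)/3 = -380*sqrt(129)/2/3 = -190*sqrt(129)/3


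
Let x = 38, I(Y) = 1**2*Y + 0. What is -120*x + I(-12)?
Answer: -4572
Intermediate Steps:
I(Y) = Y (I(Y) = 1*Y + 0 = Y + 0 = Y)
-120*x + I(-12) = -120*38 - 12 = -4560 - 12 = -4572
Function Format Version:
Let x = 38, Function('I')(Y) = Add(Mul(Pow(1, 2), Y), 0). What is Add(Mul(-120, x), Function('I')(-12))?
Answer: -4572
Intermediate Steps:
Function('I')(Y) = Y (Function('I')(Y) = Add(Mul(1, Y), 0) = Add(Y, 0) = Y)
Add(Mul(-120, x), Function('I')(-12)) = Add(Mul(-120, 38), -12) = Add(-4560, -12) = -4572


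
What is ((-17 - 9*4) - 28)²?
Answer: 6561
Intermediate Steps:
((-17 - 9*4) - 28)² = ((-17 - 1*36) - 28)² = ((-17 - 36) - 28)² = (-53 - 28)² = (-81)² = 6561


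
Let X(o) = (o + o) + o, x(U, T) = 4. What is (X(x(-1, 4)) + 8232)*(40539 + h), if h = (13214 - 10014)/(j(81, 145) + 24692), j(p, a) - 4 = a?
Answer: 8301975921756/24841 ≈ 3.3420e+8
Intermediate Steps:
j(p, a) = 4 + a
X(o) = 3*o (X(o) = 2*o + o = 3*o)
h = 3200/24841 (h = (13214 - 10014)/((4 + 145) + 24692) = 3200/(149 + 24692) = 3200/24841 ≈ 0.12882)
(X(x(-1, 4)) + 8232)*(40539 + h) = (3*4 + 8232)*(40539 + 3200/24841) = (12 + 8232)*(1007032499/24841) = 8244*(1007032499/24841) = 8301975921756/24841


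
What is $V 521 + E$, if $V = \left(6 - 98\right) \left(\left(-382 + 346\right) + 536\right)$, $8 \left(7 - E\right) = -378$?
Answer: $- \frac{95863783}{4} \approx -2.3966 \cdot 10^{7}$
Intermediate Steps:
$E = \frac{217}{4}$ ($E = 7 - - \frac{189}{4} = 7 + \frac{189}{4} = \frac{217}{4} \approx 54.25$)
$V = -46000$ ($V = - 92 \left(-36 + 536\right) = \left(-92\right) 500 = -46000$)
$V 521 + E = \left(-46000\right) 521 + \frac{217}{4} = -23966000 + \frac{217}{4} = - \frac{95863783}{4}$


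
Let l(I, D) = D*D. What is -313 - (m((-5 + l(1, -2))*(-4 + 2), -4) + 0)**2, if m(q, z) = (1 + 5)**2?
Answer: -1609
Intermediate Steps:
l(I, D) = D**2
m(q, z) = 36 (m(q, z) = 6**2 = 36)
-313 - (m((-5 + l(1, -2))*(-4 + 2), -4) + 0)**2 = -313 - (36 + 0)**2 = -313 - 1*36**2 = -313 - 1*1296 = -313 - 1296 = -1609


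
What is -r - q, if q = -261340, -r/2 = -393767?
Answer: -526194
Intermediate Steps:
r = 787534 (r = -2*(-393767) = 787534)
-r - q = -1*787534 - 1*(-261340) = -787534 + 261340 = -526194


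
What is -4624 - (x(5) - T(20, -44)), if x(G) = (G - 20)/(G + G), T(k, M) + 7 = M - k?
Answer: -9387/2 ≈ -4693.5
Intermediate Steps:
T(k, M) = -7 + M - k (T(k, M) = -7 + (M - k) = -7 + M - k)
x(G) = (-20 + G)/(2*G) (x(G) = (-20 + G)/((2*G)) = (-20 + G)*(1/(2*G)) = (-20 + G)/(2*G))
-4624 - (x(5) - T(20, -44)) = -4624 - ((½)*(-20 + 5)/5 - (-7 - 44 - 1*20)) = -4624 - ((½)*(⅕)*(-15) - (-7 - 44 - 20)) = -4624 - (-3/2 - 1*(-71)) = -4624 - (-3/2 + 71) = -4624 - 1*139/2 = -4624 - 139/2 = -9387/2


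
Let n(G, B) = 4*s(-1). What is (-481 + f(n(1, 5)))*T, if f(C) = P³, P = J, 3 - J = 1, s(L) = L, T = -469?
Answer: 221837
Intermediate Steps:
J = 2 (J = 3 - 1*1 = 3 - 1 = 2)
P = 2
n(G, B) = -4 (n(G, B) = 4*(-1) = -4)
f(C) = 8 (f(C) = 2³ = 8)
(-481 + f(n(1, 5)))*T = (-481 + 8)*(-469) = -473*(-469) = 221837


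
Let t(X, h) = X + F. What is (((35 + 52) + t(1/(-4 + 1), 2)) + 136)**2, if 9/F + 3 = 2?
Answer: 410881/9 ≈ 45653.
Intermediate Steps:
F = -9 (F = 9/(-3 + 2) = 9/(-1) = 9*(-1) = -9)
t(X, h) = -9 + X (t(X, h) = X - 9 = -9 + X)
(((35 + 52) + t(1/(-4 + 1), 2)) + 136)**2 = (((35 + 52) + (-9 + 1/(-4 + 1))) + 136)**2 = ((87 + (-9 + 1/(-3))) + 136)**2 = ((87 + (-9 - 1/3)) + 136)**2 = ((87 - 28/3) + 136)**2 = (233/3 + 136)**2 = (641/3)**2 = 410881/9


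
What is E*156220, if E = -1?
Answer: -156220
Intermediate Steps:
E*156220 = -1*156220 = -156220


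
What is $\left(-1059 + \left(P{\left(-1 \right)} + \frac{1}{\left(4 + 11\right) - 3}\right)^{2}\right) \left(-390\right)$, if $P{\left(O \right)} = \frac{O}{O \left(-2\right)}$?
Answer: $\frac{9910615}{24} \approx 4.1294 \cdot 10^{5}$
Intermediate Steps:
$P{\left(O \right)} = - \frac{1}{2}$ ($P{\left(O \right)} = \frac{O}{\left(-2\right) O} = O \left(- \frac{1}{2 O}\right) = - \frac{1}{2}$)
$\left(-1059 + \left(P{\left(-1 \right)} + \frac{1}{\left(4 + 11\right) - 3}\right)^{2}\right) \left(-390\right) = \left(-1059 + \left(- \frac{1}{2} + \frac{1}{\left(4 + 11\right) - 3}\right)^{2}\right) \left(-390\right) = \left(-1059 + \left(- \frac{1}{2} + \frac{1}{15 - 3}\right)^{2}\right) \left(-390\right) = \left(-1059 + \left(- \frac{1}{2} + \frac{1}{12}\right)^{2}\right) \left(-390\right) = \left(-1059 + \left(- \frac{5}{12}\right)^{2}\right) \left(-390\right) = \left(-1059 + \frac{25}{144}\right) \left(-390\right) = \left(- \frac{152471}{144}\right) \left(-390\right) = \frac{9910615}{24}$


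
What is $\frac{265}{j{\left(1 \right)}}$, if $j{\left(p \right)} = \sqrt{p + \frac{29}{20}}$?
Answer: $\frac{530 \sqrt{5}}{7} \approx 169.3$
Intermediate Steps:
$j{\left(p \right)} = \sqrt{\frac{29}{20} + p}$ ($j{\left(p \right)} = \sqrt{p + 29 \cdot \frac{1}{20}} = \sqrt{p + \frac{29}{20}} = \sqrt{\frac{29}{20} + p}$)
$\frac{265}{j{\left(1 \right)}} = \frac{265}{\frac{1}{10} \sqrt{145 + 100 \cdot 1}} = \frac{265}{\frac{1}{10} \sqrt{145 + 100}} = \frac{265}{\frac{1}{10} \sqrt{245}} = \frac{265}{\frac{1}{10} \cdot 7 \sqrt{5}} = \frac{265}{\frac{7}{10} \sqrt{5}} = 265 \frac{2 \sqrt{5}}{7} = \frac{530 \sqrt{5}}{7}$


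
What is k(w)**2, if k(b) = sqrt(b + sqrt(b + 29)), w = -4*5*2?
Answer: -40 + I*sqrt(11) ≈ -40.0 + 3.3166*I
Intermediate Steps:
w = -40 (w = -20*2 = -40)
k(b) = sqrt(b + sqrt(29 + b))
k(w)**2 = (sqrt(-40 + sqrt(29 - 40)))**2 = (sqrt(-40 + sqrt(-11)))**2 = (sqrt(-40 + I*sqrt(11)))**2 = -40 + I*sqrt(11)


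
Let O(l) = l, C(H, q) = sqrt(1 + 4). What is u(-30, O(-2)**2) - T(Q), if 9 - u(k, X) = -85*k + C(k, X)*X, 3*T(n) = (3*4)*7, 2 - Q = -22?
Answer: -2569 - 4*sqrt(5) ≈ -2577.9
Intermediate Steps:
Q = 24 (Q = 2 - 1*(-22) = 2 + 22 = 24)
C(H, q) = sqrt(5)
T(n) = 28 (T(n) = ((3*4)*7)/3 = (12*7)/3 = (1/3)*84 = 28)
u(k, X) = 9 + 85*k - X*sqrt(5) (u(k, X) = 9 - (-85*k + sqrt(5)*X) = 9 - (-85*k + X*sqrt(5)) = 9 + (85*k - X*sqrt(5)) = 9 + 85*k - X*sqrt(5))
u(-30, O(-2)**2) - T(Q) = (9 + 85*(-30) - 1*(-2)**2*sqrt(5)) - 1*28 = (9 - 2550 - 1*4*sqrt(5)) - 28 = (9 - 2550 - 4*sqrt(5)) - 28 = (-2541 - 4*sqrt(5)) - 28 = -2569 - 4*sqrt(5)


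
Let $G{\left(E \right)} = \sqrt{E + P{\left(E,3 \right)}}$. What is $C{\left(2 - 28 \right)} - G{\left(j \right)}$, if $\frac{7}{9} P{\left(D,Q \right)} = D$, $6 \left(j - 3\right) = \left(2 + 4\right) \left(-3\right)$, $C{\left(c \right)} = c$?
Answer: $-26$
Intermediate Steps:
$j = 0$ ($j = 3 + \frac{\left(2 + 4\right) \left(-3\right)}{6} = 3 + \frac{6 \left(-3\right)}{6} = 3 + \frac{1}{6} \left(-18\right) = 3 - 3 = 0$)
$P{\left(D,Q \right)} = \frac{9 D}{7}$
$G{\left(E \right)} = \frac{4 \sqrt{7} \sqrt{E}}{7}$ ($G{\left(E \right)} = \sqrt{E + \frac{9 E}{7}} = \sqrt{\frac{16 E}{7}} = \frac{4 \sqrt{7} \sqrt{E}}{7}$)
$C{\left(2 - 28 \right)} - G{\left(j \right)} = \left(2 - 28\right) - \frac{4 \sqrt{7} \sqrt{0}}{7} = \left(2 - 28\right) - \frac{4}{7} \sqrt{7} \cdot 0 = -26 - 0 = -26 + 0 = -26$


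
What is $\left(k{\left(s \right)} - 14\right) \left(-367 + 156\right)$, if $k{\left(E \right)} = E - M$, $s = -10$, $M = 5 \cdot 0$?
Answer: $5064$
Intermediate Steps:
$M = 0$
$k{\left(E \right)} = E$ ($k{\left(E \right)} = E - 0 = E + 0 = E$)
$\left(k{\left(s \right)} - 14\right) \left(-367 + 156\right) = \left(-10 - 14\right) \left(-367 + 156\right) = \left(-24\right) \left(-211\right) = 5064$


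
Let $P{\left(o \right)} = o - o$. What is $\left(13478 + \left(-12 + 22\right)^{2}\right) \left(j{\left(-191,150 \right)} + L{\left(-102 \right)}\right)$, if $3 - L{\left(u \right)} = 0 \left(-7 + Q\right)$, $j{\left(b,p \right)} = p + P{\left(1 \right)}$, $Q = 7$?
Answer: $2077434$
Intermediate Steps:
$P{\left(o \right)} = 0$
$j{\left(b,p \right)} = p$ ($j{\left(b,p \right)} = p + 0 = p$)
$L{\left(u \right)} = 3$ ($L{\left(u \right)} = 3 - 0 \left(-7 + 7\right) = 3 - 0 \cdot 0 = 3 - 0 = 3 + 0 = 3$)
$\left(13478 + \left(-12 + 22\right)^{2}\right) \left(j{\left(-191,150 \right)} + L{\left(-102 \right)}\right) = \left(13478 + \left(-12 + 22\right)^{2}\right) \left(150 + 3\right) = \left(13478 + 10^{2}\right) 153 = \left(13478 + 100\right) 153 = 13578 \cdot 153 = 2077434$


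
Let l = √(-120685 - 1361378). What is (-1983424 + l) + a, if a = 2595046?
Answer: 611622 + I*√1482063 ≈ 6.1162e+5 + 1217.4*I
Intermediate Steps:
l = I*√1482063 (l = √(-1482063) = I*√1482063 ≈ 1217.4*I)
(-1983424 + l) + a = (-1983424 + I*√1482063) + 2595046 = 611622 + I*√1482063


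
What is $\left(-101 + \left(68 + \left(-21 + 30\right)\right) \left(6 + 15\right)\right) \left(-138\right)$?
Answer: $-209208$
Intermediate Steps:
$\left(-101 + \left(68 + \left(-21 + 30\right)\right) \left(6 + 15\right)\right) \left(-138\right) = \left(-101 + \left(68 + 9\right) 21\right) \left(-138\right) = \left(-101 + 77 \cdot 21\right) \left(-138\right) = \left(-101 + 1617\right) \left(-138\right) = 1516 \left(-138\right) = -209208$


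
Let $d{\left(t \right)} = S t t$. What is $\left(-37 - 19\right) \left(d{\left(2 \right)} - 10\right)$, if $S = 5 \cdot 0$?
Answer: $560$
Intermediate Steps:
$S = 0$
$d{\left(t \right)} = 0$ ($d{\left(t \right)} = 0 t t = 0 t = 0$)
$\left(-37 - 19\right) \left(d{\left(2 \right)} - 10\right) = \left(-37 - 19\right) \left(0 - 10\right) = - 56 \left(0 - 10\right) = \left(-56\right) \left(-10\right) = 560$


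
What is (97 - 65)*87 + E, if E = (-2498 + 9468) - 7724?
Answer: 2030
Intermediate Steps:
E = -754 (E = 6970 - 7724 = -754)
(97 - 65)*87 + E = (97 - 65)*87 - 754 = 32*87 - 754 = 2784 - 754 = 2030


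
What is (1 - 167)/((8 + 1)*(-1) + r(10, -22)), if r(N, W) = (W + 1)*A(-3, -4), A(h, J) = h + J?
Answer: -83/69 ≈ -1.2029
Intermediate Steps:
A(h, J) = J + h
r(N, W) = -7 - 7*W (r(N, W) = (W + 1)*(-4 - 3) = (1 + W)*(-7) = -7 - 7*W)
(1 - 167)/((8 + 1)*(-1) + r(10, -22)) = (1 - 167)/((8 + 1)*(-1) + (-7 - 7*(-22))) = -166/(9*(-1) + (-7 + 154)) = -166/(-9 + 147) = -166/138 = -166*1/138 = -83/69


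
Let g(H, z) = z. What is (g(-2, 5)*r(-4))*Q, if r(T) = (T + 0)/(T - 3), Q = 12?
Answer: 240/7 ≈ 34.286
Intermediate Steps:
r(T) = T/(-3 + T)
(g(-2, 5)*r(-4))*Q = (5*(-4/(-3 - 4)))*12 = (5*(-4/(-7)))*12 = (5*(-4*(-⅐)))*12 = (5*(4/7))*12 = (20/7)*12 = 240/7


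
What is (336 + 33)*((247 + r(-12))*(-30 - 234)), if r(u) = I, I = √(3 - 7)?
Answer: -24061752 - 194832*I ≈ -2.4062e+7 - 1.9483e+5*I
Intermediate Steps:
I = 2*I (I = √(-4) = 2*I ≈ 2.0*I)
r(u) = 2*I
(336 + 33)*((247 + r(-12))*(-30 - 234)) = (336 + 33)*((247 + 2*I)*(-30 - 234)) = 369*((247 + 2*I)*(-264)) = 369*(-65208 - 528*I) = -24061752 - 194832*I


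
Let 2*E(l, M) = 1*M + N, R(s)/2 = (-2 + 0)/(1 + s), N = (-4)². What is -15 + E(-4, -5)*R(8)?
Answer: -157/9 ≈ -17.444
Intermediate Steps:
N = 16
R(s) = -4/(1 + s) (R(s) = 2*((-2 + 0)/(1 + s)) = 2*(-2/(1 + s)) = -4/(1 + s))
E(l, M) = 8 + M/2 (E(l, M) = (1*M + 16)/2 = (M + 16)/2 = (16 + M)/2 = 8 + M/2)
-15 + E(-4, -5)*R(8) = -15 + (8 + (½)*(-5))*(-4/(1 + 8)) = -15 + (8 - 5/2)*(-4/9) = -15 + 11*(-4*⅑)/2 = -15 + (11/2)*(-4/9) = -15 - 22/9 = -157/9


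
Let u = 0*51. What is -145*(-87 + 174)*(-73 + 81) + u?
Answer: -100920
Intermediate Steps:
u = 0
-145*(-87 + 174)*(-73 + 81) + u = -145*(-87 + 174)*(-73 + 81) + 0 = -12615*8 + 0 = -145*696 + 0 = -100920 + 0 = -100920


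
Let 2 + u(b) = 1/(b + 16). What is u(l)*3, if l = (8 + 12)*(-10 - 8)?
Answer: -2067/344 ≈ -6.0087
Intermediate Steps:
l = -360 (l = 20*(-18) = -360)
u(b) = -2 + 1/(16 + b) (u(b) = -2 + 1/(b + 16) = -2 + 1/(16 + b))
u(l)*3 = ((-31 - 2*(-360))/(16 - 360))*3 = ((-31 + 720)/(-344))*3 = -1/344*689*3 = -689/344*3 = -2067/344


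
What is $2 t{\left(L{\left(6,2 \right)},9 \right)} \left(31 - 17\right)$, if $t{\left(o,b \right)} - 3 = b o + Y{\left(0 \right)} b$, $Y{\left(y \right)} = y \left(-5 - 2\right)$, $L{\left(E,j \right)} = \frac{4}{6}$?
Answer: $252$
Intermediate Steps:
$L{\left(E,j \right)} = \frac{2}{3}$ ($L{\left(E,j \right)} = 4 \cdot \frac{1}{6} = \frac{2}{3}$)
$Y{\left(y \right)} = - 7 y$ ($Y{\left(y \right)} = y \left(-7\right) = - 7 y$)
$t{\left(o,b \right)} = 3 + b o$ ($t{\left(o,b \right)} = 3 + \left(b o + \left(-7\right) 0 b\right) = 3 + \left(b o + 0 b\right) = 3 + \left(b o + 0\right) = 3 + b o$)
$2 t{\left(L{\left(6,2 \right)},9 \right)} \left(31 - 17\right) = 2 \left(3 + 9 \cdot \frac{2}{3}\right) \left(31 - 17\right) = 2 \left(3 + 6\right) 14 = 2 \cdot 9 \cdot 14 = 2 \cdot 126 = 252$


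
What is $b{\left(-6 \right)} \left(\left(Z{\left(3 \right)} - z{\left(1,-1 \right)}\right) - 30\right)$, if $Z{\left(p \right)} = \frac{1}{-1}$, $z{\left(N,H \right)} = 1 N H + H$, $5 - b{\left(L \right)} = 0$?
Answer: $-145$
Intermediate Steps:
$b{\left(L \right)} = 5$ ($b{\left(L \right)} = 5 - 0 = 5 + 0 = 5$)
$z{\left(N,H \right)} = H + H N$ ($z{\left(N,H \right)} = N H + H = H N + H = H + H N$)
$Z{\left(p \right)} = -1$
$b{\left(-6 \right)} \left(\left(Z{\left(3 \right)} - z{\left(1,-1 \right)}\right) - 30\right) = 5 \left(\left(-1 - - (1 + 1)\right) - 30\right) = 5 \left(\left(-1 - \left(-1\right) 2\right) - 30\right) = 5 \left(\left(-1 - -2\right) - 30\right) = 5 \left(\left(-1 + 2\right) - 30\right) = 5 \left(1 - 30\right) = 5 \left(-29\right) = -145$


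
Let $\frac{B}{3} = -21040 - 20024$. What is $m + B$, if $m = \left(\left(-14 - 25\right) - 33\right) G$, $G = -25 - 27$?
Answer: $-119448$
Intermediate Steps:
$B = -123192$ ($B = 3 \left(-21040 - 20024\right) = 3 \left(-41064\right) = -123192$)
$G = -52$ ($G = -25 - 27 = -52$)
$m = 3744$ ($m = \left(\left(-14 - 25\right) - 33\right) \left(-52\right) = \left(-39 - 33\right) \left(-52\right) = \left(-72\right) \left(-52\right) = 3744$)
$m + B = 3744 - 123192 = -119448$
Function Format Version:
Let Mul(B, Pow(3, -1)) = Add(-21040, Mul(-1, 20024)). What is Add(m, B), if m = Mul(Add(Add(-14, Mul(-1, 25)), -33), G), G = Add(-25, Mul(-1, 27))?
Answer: -119448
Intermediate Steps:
B = -123192 (B = Mul(3, Add(-21040, Mul(-1, 20024))) = Mul(3, Add(-21040, -20024)) = Mul(3, -41064) = -123192)
G = -52 (G = Add(-25, -27) = -52)
m = 3744 (m = Mul(Add(Add(-14, Mul(-1, 25)), -33), -52) = Mul(Add(Add(-14, -25), -33), -52) = Mul(Add(-39, -33), -52) = Mul(-72, -52) = 3744)
Add(m, B) = Add(3744, -123192) = -119448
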